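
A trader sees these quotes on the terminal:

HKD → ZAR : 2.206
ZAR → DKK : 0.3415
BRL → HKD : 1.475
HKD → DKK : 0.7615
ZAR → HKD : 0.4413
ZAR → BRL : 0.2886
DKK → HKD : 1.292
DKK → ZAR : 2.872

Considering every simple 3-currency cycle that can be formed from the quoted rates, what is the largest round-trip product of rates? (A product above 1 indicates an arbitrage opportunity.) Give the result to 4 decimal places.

0.9733

DKK→HKD→ZAR→DKK: 1.292 × 2.206 × 0.3415 = 0.97333
DKK→ZAR→HKD→DKK: 2.872 × 0.4413 × 0.7615 = 0.96514
BRL→HKD→ZAR→BRL: 1.475 × 2.206 × 0.2886 = 0.93906
Maximum is DKK→HKD→ZAR→DKK at 0.9733; no arbitrage — every cycle loses value.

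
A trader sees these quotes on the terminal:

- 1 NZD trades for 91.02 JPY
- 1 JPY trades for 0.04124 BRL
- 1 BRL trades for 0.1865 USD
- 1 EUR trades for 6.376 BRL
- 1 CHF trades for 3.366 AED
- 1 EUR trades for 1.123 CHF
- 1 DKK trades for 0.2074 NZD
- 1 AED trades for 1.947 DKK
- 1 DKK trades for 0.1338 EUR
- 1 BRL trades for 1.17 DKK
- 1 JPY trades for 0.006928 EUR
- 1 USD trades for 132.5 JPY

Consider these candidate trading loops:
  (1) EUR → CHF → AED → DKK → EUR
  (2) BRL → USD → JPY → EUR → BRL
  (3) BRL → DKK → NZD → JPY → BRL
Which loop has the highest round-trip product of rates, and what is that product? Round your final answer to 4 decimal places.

1.0916

(1) 1.123 × 3.366 × 1.947 × 0.1338 = 0.98473
(2) 0.1865 × 132.5 × 0.006928 × 6.376 = 1.09157
(3) 1.17 × 0.2074 × 91.02 × 0.04124 = 0.91086
Highest is cycle (2) at 1.0916 (>1, arbitrage).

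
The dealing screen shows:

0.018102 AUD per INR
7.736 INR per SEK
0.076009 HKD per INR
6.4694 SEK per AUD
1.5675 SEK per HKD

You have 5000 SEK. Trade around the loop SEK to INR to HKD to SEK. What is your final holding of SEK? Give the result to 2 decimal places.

4608.49

5000 SEK × 7.736 = 38680 INR
38680 INR × 0.076009 = 2940.02812 HKD
2940.02812 HKD × 1.5675 = 4608.4940781 SEK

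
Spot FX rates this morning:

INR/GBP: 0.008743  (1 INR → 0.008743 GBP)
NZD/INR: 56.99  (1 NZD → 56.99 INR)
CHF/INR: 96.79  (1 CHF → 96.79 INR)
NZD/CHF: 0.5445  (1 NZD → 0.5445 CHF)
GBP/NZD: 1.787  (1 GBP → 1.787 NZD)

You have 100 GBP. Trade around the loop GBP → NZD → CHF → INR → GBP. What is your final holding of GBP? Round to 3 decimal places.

82.340

100 GBP × 1.787 = 178.7 NZD
178.7 NZD × 0.5445 = 97.30215 CHF
97.30215 CHF × 96.79 = 9417.8750985 INR
9417.8750985 INR × 0.008743 = 82.3404819861855 GBP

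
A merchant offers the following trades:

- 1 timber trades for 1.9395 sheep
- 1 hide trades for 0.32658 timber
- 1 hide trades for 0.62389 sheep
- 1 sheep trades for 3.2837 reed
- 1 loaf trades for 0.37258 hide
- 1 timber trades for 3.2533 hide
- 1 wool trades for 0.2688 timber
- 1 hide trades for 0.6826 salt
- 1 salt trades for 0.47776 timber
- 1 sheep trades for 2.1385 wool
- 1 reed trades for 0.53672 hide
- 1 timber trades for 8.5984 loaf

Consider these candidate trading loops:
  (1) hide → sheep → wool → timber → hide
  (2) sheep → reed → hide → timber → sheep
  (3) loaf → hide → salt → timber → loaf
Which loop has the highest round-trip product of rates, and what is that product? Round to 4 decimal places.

(1) 0.62389 × 2.1385 × 0.2688 × 3.2533 = 1.16673
(2) 3.2837 × 0.53672 × 0.32658 × 1.9395 = 1.11632
(3) 0.37258 × 0.6826 × 0.47776 × 8.5984 = 1.04475
Highest is cycle (1) at 1.1667 (>1, arbitrage).

1.1667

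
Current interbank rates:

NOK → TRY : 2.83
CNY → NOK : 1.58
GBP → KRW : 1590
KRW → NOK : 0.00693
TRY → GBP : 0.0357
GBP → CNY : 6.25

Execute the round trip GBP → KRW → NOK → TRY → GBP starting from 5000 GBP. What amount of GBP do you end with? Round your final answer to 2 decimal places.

5000 GBP × 1590 = 7950000 KRW
7950000 KRW × 0.00693 = 55093.5 NOK
55093.5 NOK × 2.83 = 155914.605 TRY
155914.605 TRY × 0.0357 = 5566.1513985 GBP

5566.15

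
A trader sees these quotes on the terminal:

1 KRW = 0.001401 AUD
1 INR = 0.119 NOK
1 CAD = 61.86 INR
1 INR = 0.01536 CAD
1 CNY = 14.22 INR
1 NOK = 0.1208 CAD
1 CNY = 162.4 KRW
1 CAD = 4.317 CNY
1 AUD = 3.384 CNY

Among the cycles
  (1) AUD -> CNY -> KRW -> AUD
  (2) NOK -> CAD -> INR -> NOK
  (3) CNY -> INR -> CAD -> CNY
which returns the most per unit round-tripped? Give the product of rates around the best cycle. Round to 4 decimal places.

(1) 3.384 × 162.4 × 0.001401 = 0.76994
(2) 0.1208 × 61.86 × 0.119 = 0.88925
(3) 14.22 × 0.01536 × 4.317 = 0.94292
Highest is cycle (3) at 0.9429 (≤1, no arbitrage).

0.9429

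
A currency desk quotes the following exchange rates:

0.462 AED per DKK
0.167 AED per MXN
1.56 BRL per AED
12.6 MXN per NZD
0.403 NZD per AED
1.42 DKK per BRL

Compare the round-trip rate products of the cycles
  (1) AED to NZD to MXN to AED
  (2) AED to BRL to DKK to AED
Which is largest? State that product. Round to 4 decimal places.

1.0234

(1) 0.403 × 12.6 × 0.167 = 0.84799
(2) 1.56 × 1.42 × 0.462 = 1.02342
Highest is cycle (2) at 1.0234 (>1, arbitrage).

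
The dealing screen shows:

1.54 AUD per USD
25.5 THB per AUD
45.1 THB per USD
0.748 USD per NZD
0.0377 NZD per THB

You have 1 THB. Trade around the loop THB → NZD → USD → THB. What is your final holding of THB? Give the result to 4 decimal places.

1.2718

1 THB × 0.0377 = 0.0377 NZD
0.0377 NZD × 0.748 = 0.0281996 USD
0.0281996 USD × 45.1 = 1.27180196 THB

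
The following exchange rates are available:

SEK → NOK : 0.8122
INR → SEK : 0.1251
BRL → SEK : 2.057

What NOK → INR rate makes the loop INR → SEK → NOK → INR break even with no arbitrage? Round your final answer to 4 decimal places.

Known legs of the cycle: 0.1251 × 0.8122 = 0.10160622
For no arbitrage the full-cycle product must be 1, so the missing rate is 1 / 0.10160622 ≈ 9.841917.

9.8419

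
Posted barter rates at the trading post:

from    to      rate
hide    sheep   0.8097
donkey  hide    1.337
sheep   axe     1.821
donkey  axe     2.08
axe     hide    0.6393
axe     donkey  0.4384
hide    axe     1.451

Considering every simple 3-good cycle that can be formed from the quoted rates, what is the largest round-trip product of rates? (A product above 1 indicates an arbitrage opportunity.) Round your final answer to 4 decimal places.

0.9426

axe→hide→sheep→axe: 0.6393 × 0.8097 × 1.821 = 0.94262
axe→donkey→hide→axe: 0.4384 × 1.337 × 1.451 = 0.85049
Maximum is axe→hide→sheep→axe at 0.9426; no arbitrage — every cycle loses value.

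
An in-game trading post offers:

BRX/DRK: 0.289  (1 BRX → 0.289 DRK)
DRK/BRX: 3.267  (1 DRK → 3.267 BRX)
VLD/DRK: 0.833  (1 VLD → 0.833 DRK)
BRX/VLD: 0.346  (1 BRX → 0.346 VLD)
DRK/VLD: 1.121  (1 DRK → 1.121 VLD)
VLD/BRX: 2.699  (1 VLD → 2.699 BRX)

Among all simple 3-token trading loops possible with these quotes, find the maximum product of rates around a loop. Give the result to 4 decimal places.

0.9416

VLD→DRK→BRX→VLD: 0.833 × 3.267 × 0.346 = 0.94161
VLD→BRX→DRK→VLD: 2.699 × 0.289 × 1.121 = 0.87439
Maximum is VLD→DRK→BRX→VLD at 0.9416; no arbitrage — every cycle loses value.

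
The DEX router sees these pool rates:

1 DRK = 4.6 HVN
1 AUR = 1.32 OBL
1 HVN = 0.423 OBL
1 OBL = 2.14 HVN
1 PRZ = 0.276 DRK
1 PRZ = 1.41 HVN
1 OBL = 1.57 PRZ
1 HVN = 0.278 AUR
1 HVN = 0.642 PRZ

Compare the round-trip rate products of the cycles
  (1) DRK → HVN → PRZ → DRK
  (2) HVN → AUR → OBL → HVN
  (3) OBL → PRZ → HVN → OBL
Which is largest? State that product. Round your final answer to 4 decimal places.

0.9364

(1) 4.6 × 0.642 × 0.276 = 0.81508
(2) 0.278 × 1.32 × 2.14 = 0.78529
(3) 1.57 × 1.41 × 0.423 = 0.93640
Highest is cycle (3) at 0.9364 (≤1, no arbitrage).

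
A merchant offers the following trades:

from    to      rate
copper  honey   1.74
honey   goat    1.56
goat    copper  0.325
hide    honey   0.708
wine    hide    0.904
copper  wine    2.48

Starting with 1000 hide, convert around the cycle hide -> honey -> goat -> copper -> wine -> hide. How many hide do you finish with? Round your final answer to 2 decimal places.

1000 hide × 0.708 = 708 honey
708 honey × 1.56 = 1104.48 goat
1104.48 goat × 0.325 = 358.956 copper
358.956 copper × 2.48 = 890.21088 wine
890.21088 wine × 0.904 = 804.75063552 hide

804.75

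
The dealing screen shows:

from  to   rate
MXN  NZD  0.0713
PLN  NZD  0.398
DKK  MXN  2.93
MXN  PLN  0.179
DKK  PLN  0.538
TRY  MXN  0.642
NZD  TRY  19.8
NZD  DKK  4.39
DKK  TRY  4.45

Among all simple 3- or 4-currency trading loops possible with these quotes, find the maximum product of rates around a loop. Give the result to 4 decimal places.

0.9400

NZD→DKK→PLN→NZD: 4.39 × 0.538 × 0.398 = 0.94000
NZD→DKK→MXN→NZD: 4.39 × 2.93 × 0.0713 = 0.91711
NZD→DKK→MXN→PLN→NZD: 4.39 × 2.93 × 0.179 × 0.398 = 0.91636
NZD→TRY→MXN→NZD: 19.8 × 0.642 × 0.0713 = 0.90634
NZD→TRY→MXN→PLN→NZD: 19.8 × 0.642 × 0.179 × 0.398 = 0.90560
NZD→DKK→TRY→MXN→NZD: 4.39 × 4.45 × 0.642 × 0.0713 = 0.89423
Maximum is NZD→DKK→PLN→NZD at 0.9400; no arbitrage — every cycle loses value.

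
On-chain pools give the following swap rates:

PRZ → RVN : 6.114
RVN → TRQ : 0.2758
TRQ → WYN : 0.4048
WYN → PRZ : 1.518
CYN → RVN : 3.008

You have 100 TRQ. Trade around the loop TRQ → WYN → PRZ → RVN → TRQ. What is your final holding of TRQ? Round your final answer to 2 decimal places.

100 TRQ × 0.4048 = 40.48 WYN
40.48 WYN × 1.518 = 61.44864 PRZ
61.44864 PRZ × 6.114 = 375.69698496 RVN
375.69698496 RVN × 0.2758 = 103.617228451968 TRQ

103.62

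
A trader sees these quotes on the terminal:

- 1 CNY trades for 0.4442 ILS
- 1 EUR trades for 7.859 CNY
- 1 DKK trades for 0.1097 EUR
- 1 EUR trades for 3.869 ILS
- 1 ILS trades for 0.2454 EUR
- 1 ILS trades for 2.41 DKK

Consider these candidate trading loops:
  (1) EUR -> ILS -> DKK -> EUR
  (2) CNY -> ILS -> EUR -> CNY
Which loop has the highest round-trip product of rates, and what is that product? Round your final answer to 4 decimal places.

(1) 3.869 × 2.41 × 0.1097 = 1.02287
(2) 0.4442 × 0.2454 × 7.859 = 0.85668
Highest is cycle (1) at 1.0229 (>1, arbitrage).

1.0229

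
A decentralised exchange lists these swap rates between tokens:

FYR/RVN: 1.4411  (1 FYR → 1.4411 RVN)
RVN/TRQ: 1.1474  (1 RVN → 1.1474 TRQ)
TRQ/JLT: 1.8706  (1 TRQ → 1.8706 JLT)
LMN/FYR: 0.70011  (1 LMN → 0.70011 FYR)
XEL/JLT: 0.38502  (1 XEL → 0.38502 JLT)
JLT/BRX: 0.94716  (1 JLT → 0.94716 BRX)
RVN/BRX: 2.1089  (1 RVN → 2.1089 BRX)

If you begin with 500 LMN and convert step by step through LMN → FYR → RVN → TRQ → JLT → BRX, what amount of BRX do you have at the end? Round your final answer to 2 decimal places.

500 LMN × 0.70011 = 350.055 FYR
350.055 FYR × 1.4411 = 504.4642605 RVN
504.4642605 RVN × 1.1474 = 578.8222924977 TRQ
578.8222924977 TRQ × 1.8706 = 1082.74498034619762 JLT
1082.74498034619762 JLT × 0.94716 = 1025.5327355847045377592 BRX

1025.53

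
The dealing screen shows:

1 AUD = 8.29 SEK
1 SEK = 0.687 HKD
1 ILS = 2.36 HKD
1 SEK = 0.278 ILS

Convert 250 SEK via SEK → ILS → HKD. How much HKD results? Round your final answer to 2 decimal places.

250 SEK × 0.278 = 69.5 ILS
69.5 ILS × 2.36 = 164.02 HKD

164.02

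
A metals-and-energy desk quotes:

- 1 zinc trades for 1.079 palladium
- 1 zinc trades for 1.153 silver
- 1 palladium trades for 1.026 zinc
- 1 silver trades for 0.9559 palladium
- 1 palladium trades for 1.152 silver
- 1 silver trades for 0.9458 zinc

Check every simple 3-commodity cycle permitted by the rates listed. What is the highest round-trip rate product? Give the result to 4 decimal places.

1.1756

zinc→palladium→silver→zinc: 1.079 × 1.152 × 0.9458 = 1.17564
zinc→silver→palladium→zinc: 1.153 × 0.9559 × 1.026 = 1.13081
Maximum is zinc→palladium→silver→zinc at 1.1756; arbitrage exists.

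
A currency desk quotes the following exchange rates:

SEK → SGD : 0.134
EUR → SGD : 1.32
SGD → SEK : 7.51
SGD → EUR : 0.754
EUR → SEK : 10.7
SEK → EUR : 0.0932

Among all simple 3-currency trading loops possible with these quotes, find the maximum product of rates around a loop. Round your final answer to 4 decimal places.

1.0811

SGD→EUR→SEK→SGD: 0.754 × 10.7 × 0.134 = 1.08109
SGD→SEK→EUR→SGD: 7.51 × 0.0932 × 1.32 = 0.92391
Maximum is SGD→EUR→SEK→SGD at 1.0811; arbitrage exists.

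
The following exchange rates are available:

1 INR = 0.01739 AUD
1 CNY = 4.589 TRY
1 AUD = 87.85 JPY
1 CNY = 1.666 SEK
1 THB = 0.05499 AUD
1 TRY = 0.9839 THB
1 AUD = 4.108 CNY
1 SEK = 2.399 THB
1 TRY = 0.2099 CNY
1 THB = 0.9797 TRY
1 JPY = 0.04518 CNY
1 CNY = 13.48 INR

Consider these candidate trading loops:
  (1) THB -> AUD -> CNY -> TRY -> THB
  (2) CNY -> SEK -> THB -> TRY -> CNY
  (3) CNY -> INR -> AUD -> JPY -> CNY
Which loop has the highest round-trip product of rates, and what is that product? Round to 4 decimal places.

(1) 0.05499 × 4.108 × 4.589 × 0.9839 = 1.01996
(2) 1.666 × 2.399 × 0.9797 × 0.2099 = 0.82188
(3) 13.48 × 0.01739 × 87.85 × 0.04518 = 0.93042
Highest is cycle (1) at 1.0200 (>1, arbitrage).

1.0200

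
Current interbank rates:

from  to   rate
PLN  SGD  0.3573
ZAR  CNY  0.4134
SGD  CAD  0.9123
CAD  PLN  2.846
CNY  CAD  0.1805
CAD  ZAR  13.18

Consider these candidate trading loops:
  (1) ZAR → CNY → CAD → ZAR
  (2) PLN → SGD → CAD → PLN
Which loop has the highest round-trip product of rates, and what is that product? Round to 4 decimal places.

0.9835

(1) 0.4134 × 0.1805 × 13.18 = 0.98347
(2) 0.3573 × 0.9123 × 2.846 = 0.92770
Highest is cycle (1) at 0.9835 (≤1, no arbitrage).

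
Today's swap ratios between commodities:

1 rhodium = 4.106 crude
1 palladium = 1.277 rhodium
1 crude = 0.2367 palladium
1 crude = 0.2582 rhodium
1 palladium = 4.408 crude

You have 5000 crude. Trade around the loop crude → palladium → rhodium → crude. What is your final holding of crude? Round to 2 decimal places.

5000 crude × 0.2367 = 1183.5 palladium
1183.5 palladium × 1.277 = 1511.3295 rhodium
1511.3295 rhodium × 4.106 = 6205.518927 crude

6205.52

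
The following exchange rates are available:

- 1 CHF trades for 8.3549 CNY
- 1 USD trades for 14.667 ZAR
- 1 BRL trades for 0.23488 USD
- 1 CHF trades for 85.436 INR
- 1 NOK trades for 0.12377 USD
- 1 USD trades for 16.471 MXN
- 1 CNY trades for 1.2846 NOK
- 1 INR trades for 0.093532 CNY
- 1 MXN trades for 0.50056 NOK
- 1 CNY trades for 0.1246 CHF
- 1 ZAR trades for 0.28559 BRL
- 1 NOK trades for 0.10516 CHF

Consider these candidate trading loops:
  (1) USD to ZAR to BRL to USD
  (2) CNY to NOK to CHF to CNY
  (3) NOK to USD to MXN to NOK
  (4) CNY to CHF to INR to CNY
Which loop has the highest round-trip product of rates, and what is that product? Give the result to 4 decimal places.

(1) 14.667 × 0.28559 × 0.23488 = 0.98385
(2) 1.2846 × 0.10516 × 8.3549 = 1.12865
(3) 0.12377 × 16.471 × 0.50056 = 1.02045
(4) 0.1246 × 85.436 × 0.093532 = 0.99568
Highest is cycle (2) at 1.1287 (>1, arbitrage).

1.1287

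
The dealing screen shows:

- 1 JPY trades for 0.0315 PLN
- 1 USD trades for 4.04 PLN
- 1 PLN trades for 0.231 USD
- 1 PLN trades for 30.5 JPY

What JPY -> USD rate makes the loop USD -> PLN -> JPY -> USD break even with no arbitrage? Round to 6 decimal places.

0.008116

Known legs of the cycle: 4.04 × 30.5 = 123.22
For no arbitrage the full-cycle product must be 1, so the missing rate is 1 / 123.22 ≈ 0.00811557.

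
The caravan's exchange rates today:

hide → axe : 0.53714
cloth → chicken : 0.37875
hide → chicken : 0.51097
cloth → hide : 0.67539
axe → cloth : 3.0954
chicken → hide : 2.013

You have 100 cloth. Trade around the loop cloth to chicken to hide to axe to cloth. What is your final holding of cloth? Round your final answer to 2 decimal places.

126.77

100 cloth × 0.37875 = 37.875 chicken
37.875 chicken × 2.013 = 76.242375 hide
76.242375 hide × 0.53714 = 40.9528293075 axe
40.9528293075 axe × 3.0954 = 126.7653878384355 cloth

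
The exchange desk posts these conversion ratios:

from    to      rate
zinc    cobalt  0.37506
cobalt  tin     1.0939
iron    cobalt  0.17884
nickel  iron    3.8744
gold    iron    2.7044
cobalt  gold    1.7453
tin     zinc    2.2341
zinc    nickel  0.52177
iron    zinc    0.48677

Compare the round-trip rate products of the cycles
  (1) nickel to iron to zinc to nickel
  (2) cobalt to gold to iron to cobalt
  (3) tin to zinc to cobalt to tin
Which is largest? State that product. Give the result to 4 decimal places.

(1) 3.8744 × 0.48677 × 0.52177 = 0.98403
(2) 1.7453 × 2.7044 × 0.17884 = 0.84412
(3) 2.2341 × 0.37506 × 1.0939 = 0.91660
Highest is cycle (1) at 0.9840 (≤1, no arbitrage).

0.9840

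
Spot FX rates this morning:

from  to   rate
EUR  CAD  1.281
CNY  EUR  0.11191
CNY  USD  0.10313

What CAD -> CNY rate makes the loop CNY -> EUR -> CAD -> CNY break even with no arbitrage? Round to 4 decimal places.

Known legs of the cycle: 0.11191 × 1.281 = 0.14335671
For no arbitrage the full-cycle product must be 1, so the missing rate is 1 / 0.14335671 ≈ 6.975607.

6.9756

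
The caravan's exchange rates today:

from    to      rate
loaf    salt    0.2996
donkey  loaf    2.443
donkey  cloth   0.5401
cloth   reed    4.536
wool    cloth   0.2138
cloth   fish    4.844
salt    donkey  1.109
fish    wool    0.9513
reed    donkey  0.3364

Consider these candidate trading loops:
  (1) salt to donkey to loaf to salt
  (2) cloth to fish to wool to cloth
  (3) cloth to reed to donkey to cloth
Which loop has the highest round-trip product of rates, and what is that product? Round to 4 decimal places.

0.9852

(1) 1.109 × 2.443 × 0.2996 = 0.81170
(2) 4.844 × 0.9513 × 0.2138 = 0.98521
(3) 4.536 × 0.3364 × 0.5401 = 0.82414
Highest is cycle (2) at 0.9852 (≤1, no arbitrage).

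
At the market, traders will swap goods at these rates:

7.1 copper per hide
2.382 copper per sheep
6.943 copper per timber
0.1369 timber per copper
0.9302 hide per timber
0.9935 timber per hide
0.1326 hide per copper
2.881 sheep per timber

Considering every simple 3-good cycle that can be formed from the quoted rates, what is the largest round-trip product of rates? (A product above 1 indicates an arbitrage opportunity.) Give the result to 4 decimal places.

0.9395

timber→sheep→copper→timber: 2.881 × 2.382 × 0.1369 = 0.93948
timber→copper→hide→timber: 6.943 × 0.1326 × 0.9935 = 0.91466
timber→hide→copper→timber: 0.9302 × 7.1 × 0.1369 = 0.90415
Maximum is timber→sheep→copper→timber at 0.9395; no arbitrage — every cycle loses value.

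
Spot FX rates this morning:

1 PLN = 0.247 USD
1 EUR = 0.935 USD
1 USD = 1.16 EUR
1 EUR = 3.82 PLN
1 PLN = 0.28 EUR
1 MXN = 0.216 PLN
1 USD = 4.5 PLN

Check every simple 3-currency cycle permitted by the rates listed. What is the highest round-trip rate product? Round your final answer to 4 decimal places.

USD→PLN→EUR→USD: 4.5 × 0.28 × 0.935 = 1.17810
USD→EUR→PLN→USD: 1.16 × 3.82 × 0.247 = 1.09451
Maximum is USD→PLN→EUR→USD at 1.1781; arbitrage exists.

1.1781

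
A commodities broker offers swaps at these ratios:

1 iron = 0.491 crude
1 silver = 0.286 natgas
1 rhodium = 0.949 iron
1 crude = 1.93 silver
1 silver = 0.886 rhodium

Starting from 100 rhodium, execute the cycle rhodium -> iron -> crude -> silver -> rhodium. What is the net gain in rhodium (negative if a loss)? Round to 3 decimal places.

100 rhodium × 0.949 = 94.9 iron
94.9 iron × 0.491 = 46.5959 crude
46.5959 crude × 1.93 = 89.930087 silver
89.930087 silver × 0.886 = 79.678057082 rhodium
Net change: 79.678057082 − 100 = -20.321942918 rhodium

-20.322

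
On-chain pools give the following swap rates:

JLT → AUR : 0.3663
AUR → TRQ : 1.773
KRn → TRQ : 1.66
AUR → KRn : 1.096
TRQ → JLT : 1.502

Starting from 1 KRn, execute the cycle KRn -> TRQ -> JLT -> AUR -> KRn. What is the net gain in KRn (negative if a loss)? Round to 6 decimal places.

0.000980

1 KRn × 1.66 = 1.66 TRQ
1.66 TRQ × 1.502 = 2.49332 JLT
2.49332 JLT × 0.3663 = 0.913303116 AUR
0.913303116 AUR × 1.096 = 1.000980215136 KRn
Net change: 1.000980215136 − 1 = 0.000980215136 KRn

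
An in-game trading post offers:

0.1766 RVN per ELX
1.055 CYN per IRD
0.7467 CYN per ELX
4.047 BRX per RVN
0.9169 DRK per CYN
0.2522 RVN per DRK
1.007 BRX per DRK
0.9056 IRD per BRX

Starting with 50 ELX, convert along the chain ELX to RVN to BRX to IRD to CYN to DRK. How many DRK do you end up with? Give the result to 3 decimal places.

50 ELX × 0.1766 = 8.83 RVN
8.83 RVN × 4.047 = 35.73501 BRX
35.73501 BRX × 0.9056 = 32.361625056 IRD
32.361625056 IRD × 1.055 = 34.14151443408 CYN
34.14151443408 CYN × 0.9169 = 31.304354584607952 DRK

31.304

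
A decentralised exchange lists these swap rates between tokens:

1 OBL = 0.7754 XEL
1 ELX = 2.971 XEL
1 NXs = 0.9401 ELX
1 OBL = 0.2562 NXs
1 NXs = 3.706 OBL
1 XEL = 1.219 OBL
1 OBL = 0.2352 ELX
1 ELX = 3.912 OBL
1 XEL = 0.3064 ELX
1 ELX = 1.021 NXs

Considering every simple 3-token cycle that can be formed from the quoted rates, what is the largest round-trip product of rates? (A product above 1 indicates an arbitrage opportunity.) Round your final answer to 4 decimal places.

ELX→OBL→NXs→ELX: 3.912 × 0.2562 × 0.9401 = 0.94222
ELX→OBL→XEL→ELX: 3.912 × 0.7754 × 0.3064 = 0.92942
ELX→NXs→OBL→ELX: 1.021 × 3.706 × 0.2352 = 0.88996
ELX→XEL→OBL→ELX: 2.971 × 1.219 × 0.2352 = 0.85181
Maximum is ELX→OBL→NXs→ELX at 0.9422; no arbitrage — every cycle loses value.

0.9422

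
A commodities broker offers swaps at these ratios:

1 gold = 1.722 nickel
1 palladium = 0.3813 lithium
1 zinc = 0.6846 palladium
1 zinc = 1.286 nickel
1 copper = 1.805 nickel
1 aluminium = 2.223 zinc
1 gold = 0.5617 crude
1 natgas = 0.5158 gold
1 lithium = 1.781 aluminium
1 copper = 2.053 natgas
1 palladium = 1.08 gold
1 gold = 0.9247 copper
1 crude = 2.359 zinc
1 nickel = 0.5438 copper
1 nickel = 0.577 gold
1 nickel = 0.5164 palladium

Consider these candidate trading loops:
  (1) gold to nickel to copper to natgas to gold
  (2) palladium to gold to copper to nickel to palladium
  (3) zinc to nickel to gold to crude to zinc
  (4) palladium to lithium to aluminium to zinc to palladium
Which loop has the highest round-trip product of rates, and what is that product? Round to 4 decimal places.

(1) 1.722 × 0.5438 × 2.053 × 0.5158 = 0.99161
(2) 1.08 × 0.9247 × 1.805 × 0.5164 = 0.93087
(3) 1.286 × 0.577 × 0.5617 × 2.359 = 0.98322
(4) 0.3813 × 1.781 × 2.223 × 0.6846 = 1.03349
Highest is cycle (4) at 1.0335 (>1, arbitrage).

1.0335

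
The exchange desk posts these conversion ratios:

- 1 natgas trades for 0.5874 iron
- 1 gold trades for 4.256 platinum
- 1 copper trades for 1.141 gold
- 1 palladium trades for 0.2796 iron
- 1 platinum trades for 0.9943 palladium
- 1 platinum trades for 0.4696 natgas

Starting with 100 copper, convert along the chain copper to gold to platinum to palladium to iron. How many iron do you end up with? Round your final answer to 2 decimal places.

135.00

100 copper × 1.141 = 114.1 gold
114.1 gold × 4.256 = 485.6096 platinum
485.6096 platinum × 0.9943 = 482.84162528 palladium
482.84162528 palladium × 0.2796 = 135.002518428288 iron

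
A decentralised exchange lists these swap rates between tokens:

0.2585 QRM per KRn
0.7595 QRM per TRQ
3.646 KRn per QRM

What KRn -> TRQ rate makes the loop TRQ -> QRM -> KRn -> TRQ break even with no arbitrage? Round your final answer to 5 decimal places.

0.36112

Known legs of the cycle: 0.7595 × 3.646 = 2.769137
For no arbitrage the full-cycle product must be 1, so the missing rate is 1 / 2.769137 ≈ 0.3611233.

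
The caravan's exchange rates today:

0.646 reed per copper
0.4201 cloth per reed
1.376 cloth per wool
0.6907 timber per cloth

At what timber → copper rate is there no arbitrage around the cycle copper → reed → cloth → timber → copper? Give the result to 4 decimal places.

Known legs of the cycle: 0.646 × 0.4201 × 0.6907 = 0.18744534322
For no arbitrage the full-cycle product must be 1, so the missing rate is 1 / 0.18744534322 ≈ 5.334888.

5.3349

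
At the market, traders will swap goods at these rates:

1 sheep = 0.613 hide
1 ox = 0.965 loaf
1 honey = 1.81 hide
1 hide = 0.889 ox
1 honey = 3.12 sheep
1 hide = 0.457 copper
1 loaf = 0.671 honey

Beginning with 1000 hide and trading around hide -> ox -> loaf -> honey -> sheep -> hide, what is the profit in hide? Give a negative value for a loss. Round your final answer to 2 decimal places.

1000 hide × 0.889 = 889 ox
889 ox × 0.965 = 857.885 loaf
857.885 loaf × 0.671 = 575.640835 honey
575.640835 honey × 3.12 = 1795.9994052 sheep
1795.9994052 sheep × 0.613 = 1100.9476353876 hide
Net change: 1100.9476353876 − 1000 = 100.9476353876 hide

100.95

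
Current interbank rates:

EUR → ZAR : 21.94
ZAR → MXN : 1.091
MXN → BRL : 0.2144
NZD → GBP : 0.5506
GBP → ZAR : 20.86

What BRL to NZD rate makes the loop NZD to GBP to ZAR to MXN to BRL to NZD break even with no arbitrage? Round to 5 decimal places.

Known legs of the cycle: 0.5506 × 20.86 × 1.091 × 0.2144 = 2.6865816417664
For no arbitrage the full-cycle product must be 1, so the missing rate is 1 / 2.6865816417664 ≈ 0.3722202.

0.37222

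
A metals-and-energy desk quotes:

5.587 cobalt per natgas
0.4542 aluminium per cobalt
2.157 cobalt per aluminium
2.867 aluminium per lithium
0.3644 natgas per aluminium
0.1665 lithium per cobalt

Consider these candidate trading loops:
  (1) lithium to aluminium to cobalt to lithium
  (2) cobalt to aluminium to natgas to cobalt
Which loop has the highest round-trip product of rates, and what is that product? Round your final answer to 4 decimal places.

1.0297

(1) 2.867 × 2.157 × 0.1665 = 1.02966
(2) 0.4542 × 0.3644 × 5.587 = 0.92471
Highest is cycle (1) at 1.0297 (>1, arbitrage).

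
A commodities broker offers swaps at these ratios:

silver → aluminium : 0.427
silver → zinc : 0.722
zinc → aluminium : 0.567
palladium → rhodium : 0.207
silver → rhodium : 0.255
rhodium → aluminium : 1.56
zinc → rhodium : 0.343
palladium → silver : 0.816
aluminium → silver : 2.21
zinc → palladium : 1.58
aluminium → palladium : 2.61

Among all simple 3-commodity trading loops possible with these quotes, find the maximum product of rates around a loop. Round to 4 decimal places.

0.9309

silver→zinc→palladium→silver: 0.722 × 1.58 × 0.816 = 0.93086
silver→aluminium→palladium→silver: 0.427 × 2.61 × 0.816 = 0.90941
silver→zinc→aluminium→silver: 0.722 × 0.567 × 2.21 = 0.90472
silver→rhodium→aluminium→silver: 0.255 × 1.56 × 2.21 = 0.87914
aluminium→palladium→rhodium→aluminium: 2.61 × 0.207 × 1.56 = 0.84282
Maximum is silver→zinc→palladium→silver at 0.9309; no arbitrage — every cycle loses value.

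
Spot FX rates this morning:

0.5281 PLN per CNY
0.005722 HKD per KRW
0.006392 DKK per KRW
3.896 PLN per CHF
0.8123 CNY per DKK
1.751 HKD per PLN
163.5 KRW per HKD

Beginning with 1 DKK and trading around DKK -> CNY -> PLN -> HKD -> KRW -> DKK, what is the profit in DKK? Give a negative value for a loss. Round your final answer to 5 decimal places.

1 DKK × 0.8123 = 0.8123 CNY
0.8123 CNY × 0.5281 = 0.42897563 PLN
0.42897563 PLN × 1.751 = 0.75113632813 HKD
0.75113632813 HKD × 163.5 = 122.810789649255 KRW
122.810789649255 KRW × 0.006392 = 0.78500656743803796 DKK
Net change: 0.78500656743803796 − 1 = -0.21499343256196204 DKK

-0.21499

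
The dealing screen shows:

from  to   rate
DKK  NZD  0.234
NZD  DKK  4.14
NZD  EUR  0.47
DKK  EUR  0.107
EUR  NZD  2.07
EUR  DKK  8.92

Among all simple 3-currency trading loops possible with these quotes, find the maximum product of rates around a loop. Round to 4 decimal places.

NZD→EUR→DKK→NZD: 0.47 × 8.92 × 0.234 = 0.98102
NZD→DKK→EUR→NZD: 4.14 × 0.107 × 2.07 = 0.91697
Maximum is NZD→EUR→DKK→NZD at 0.9810; no arbitrage — every cycle loses value.

0.9810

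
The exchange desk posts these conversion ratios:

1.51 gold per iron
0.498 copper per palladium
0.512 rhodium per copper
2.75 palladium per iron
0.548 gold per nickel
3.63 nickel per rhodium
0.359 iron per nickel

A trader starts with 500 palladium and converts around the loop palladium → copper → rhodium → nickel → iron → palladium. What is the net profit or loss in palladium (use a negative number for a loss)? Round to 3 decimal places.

-43.119

500 palladium × 0.498 = 249 copper
249 copper × 0.512 = 127.488 rhodium
127.488 rhodium × 3.63 = 462.78144 nickel
462.78144 nickel × 0.359 = 166.13853696 iron
166.13853696 iron × 2.75 = 456.88097664 palladium
Net change: 456.88097664 − 500 = -43.11902336 palladium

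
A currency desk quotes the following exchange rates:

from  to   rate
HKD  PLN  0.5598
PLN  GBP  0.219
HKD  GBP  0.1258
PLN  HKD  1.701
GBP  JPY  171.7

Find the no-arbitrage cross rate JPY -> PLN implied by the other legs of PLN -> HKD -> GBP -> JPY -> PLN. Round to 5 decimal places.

Known legs of the cycle: 1.701 × 0.1258 × 171.7 = 36.74136186
For no arbitrage the full-cycle product must be 1, so the missing rate is 1 / 36.74136186 ≈ 0.0272173.

0.02722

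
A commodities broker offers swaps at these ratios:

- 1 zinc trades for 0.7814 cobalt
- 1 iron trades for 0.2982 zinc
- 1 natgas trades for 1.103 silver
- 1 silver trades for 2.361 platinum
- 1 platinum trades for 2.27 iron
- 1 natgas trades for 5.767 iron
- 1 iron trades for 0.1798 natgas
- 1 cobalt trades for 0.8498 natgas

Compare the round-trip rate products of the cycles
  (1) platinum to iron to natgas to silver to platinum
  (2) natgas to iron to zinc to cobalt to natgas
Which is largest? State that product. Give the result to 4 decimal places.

(1) 2.27 × 0.1798 × 1.103 × 2.361 = 1.06289
(2) 5.767 × 0.2982 × 0.7814 × 0.8498 = 1.14195
Highest is cycle (2) at 1.1420 (>1, arbitrage).

1.1420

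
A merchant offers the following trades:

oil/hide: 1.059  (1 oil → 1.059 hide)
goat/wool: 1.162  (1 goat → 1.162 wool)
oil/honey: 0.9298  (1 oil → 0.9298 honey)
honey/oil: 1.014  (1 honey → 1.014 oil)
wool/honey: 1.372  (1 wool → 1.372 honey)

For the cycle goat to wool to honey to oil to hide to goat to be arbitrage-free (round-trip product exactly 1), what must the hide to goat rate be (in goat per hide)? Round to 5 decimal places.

0.58413

Known legs of the cycle: 1.162 × 1.372 × 1.014 × 1.059 = 1.711962134064
For no arbitrage the full-cycle product must be 1, so the missing rate is 1 / 1.711962134064 ≈ 0.5841251.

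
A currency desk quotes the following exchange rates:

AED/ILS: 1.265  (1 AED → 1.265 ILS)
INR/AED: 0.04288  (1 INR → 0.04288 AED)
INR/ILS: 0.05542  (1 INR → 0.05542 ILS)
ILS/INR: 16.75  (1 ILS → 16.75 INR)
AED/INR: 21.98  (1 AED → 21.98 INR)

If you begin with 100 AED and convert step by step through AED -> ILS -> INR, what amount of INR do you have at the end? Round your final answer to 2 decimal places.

100 AED × 1.265 = 126.5 ILS
126.5 ILS × 16.75 = 2118.875 INR

2118.88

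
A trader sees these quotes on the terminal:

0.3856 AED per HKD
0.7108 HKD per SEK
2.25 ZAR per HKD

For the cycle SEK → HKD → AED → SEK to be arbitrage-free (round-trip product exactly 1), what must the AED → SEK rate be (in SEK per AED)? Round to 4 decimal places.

3.6485

Known legs of the cycle: 0.7108 × 0.3856 = 0.27408448
For no arbitrage the full-cycle product must be 1, so the missing rate is 1 / 0.27408448 ≈ 3.648510.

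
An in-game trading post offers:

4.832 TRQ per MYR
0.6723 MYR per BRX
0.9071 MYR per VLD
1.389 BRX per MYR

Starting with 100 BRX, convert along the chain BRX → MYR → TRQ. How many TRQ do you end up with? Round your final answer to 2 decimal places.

324.86

100 BRX × 0.6723 = 67.23 MYR
67.23 MYR × 4.832 = 324.85536 TRQ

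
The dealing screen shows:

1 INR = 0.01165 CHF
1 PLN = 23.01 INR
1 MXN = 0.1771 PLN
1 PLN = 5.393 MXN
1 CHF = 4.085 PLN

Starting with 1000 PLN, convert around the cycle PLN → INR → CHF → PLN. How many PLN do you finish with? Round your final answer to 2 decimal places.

1095.05

1000 PLN × 23.01 = 23010 INR
23010 INR × 0.01165 = 268.0665 CHF
268.0665 CHF × 4.085 = 1095.0516525 PLN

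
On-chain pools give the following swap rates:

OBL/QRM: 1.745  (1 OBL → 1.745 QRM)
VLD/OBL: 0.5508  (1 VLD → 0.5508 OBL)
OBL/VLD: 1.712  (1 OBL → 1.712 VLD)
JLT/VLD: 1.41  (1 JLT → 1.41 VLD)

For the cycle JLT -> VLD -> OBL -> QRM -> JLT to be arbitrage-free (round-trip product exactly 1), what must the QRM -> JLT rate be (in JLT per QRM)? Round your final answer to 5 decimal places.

0.73789

Known legs of the cycle: 1.41 × 0.5508 × 1.745 = 1.35521586
For no arbitrage the full-cycle product must be 1, so the missing rate is 1 / 1.35521586 ≈ 0.7378898.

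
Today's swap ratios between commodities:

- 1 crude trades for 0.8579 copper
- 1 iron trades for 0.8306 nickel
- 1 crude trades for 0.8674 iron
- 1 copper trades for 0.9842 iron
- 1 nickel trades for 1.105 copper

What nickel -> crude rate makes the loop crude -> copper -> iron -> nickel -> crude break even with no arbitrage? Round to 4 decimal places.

1.4259

Known legs of the cycle: 0.8579 × 0.9842 × 0.8306 = 0.701313106508
For no arbitrage the full-cycle product must be 1, so the missing rate is 1 / 0.701313106508 ≈ 1.425897.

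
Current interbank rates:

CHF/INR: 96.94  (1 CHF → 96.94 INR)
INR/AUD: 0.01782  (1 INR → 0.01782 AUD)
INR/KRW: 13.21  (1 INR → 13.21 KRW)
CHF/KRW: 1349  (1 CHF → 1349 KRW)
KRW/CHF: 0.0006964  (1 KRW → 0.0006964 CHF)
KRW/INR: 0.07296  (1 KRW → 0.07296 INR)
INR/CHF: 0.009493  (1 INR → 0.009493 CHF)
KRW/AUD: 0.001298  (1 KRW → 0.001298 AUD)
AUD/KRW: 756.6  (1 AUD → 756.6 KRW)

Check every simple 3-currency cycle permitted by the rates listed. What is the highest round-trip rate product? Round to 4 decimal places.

KRW→INR→AUD→KRW: 0.07296 × 0.01782 × 756.6 = 0.98369
KRW→INR→CHF→KRW: 0.07296 × 0.009493 × 1349 = 0.93433
KRW→CHF→INR→KRW: 0.0006964 × 96.94 × 13.21 = 0.89179
Maximum is KRW→INR→AUD→KRW at 0.9837; no arbitrage — every cycle loses value.

0.9837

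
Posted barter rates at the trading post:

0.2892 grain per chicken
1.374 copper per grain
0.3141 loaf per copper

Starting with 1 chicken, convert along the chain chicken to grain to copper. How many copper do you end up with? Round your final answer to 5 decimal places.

1 chicken × 0.2892 = 0.2892 grain
0.2892 grain × 1.374 = 0.3973608 copper

0.39736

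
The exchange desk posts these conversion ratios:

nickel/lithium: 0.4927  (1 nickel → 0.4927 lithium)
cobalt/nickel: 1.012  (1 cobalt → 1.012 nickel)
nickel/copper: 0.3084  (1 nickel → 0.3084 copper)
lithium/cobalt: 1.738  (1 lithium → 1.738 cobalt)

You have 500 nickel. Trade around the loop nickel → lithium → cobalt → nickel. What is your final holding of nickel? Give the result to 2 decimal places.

433.29

500 nickel × 0.4927 = 246.35 lithium
246.35 lithium × 1.738 = 428.1563 cobalt
428.1563 cobalt × 1.012 = 433.2941756 nickel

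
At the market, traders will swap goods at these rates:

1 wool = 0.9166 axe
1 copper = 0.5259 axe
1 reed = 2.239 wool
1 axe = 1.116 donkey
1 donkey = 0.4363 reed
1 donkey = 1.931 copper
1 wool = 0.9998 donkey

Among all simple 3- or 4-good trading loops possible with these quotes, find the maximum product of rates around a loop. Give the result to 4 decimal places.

1.1333

donkey→copper→axe→donkey: 1.931 × 0.5259 × 1.116 = 1.13331
donkey→reed→wool→axe→donkey: 0.4363 × 2.239 × 0.9166 × 1.116 = 0.99927
donkey→reed→wool→donkey: 0.4363 × 2.239 × 0.9998 = 0.97668
Maximum is donkey→copper→axe→donkey at 1.1333; arbitrage exists.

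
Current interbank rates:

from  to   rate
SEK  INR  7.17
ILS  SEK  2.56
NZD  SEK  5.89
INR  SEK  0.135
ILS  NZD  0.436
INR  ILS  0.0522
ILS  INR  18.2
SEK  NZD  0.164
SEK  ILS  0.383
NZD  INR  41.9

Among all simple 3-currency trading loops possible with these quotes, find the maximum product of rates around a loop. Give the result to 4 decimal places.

SEK→ILS→NZD→SEK: 0.383 × 0.436 × 5.89 = 0.98356
INR→ILS→SEK→INR: 0.0522 × 2.56 × 7.17 = 0.95814
INR→ILS→NZD→INR: 0.0522 × 0.436 × 41.9 = 0.95361
INR→SEK→ILS→INR: 0.135 × 0.383 × 18.2 = 0.94103
INR→SEK→NZD→INR: 0.135 × 0.164 × 41.9 = 0.92767
Maximum is SEK→ILS→NZD→SEK at 0.9836; no arbitrage — every cycle loses value.

0.9836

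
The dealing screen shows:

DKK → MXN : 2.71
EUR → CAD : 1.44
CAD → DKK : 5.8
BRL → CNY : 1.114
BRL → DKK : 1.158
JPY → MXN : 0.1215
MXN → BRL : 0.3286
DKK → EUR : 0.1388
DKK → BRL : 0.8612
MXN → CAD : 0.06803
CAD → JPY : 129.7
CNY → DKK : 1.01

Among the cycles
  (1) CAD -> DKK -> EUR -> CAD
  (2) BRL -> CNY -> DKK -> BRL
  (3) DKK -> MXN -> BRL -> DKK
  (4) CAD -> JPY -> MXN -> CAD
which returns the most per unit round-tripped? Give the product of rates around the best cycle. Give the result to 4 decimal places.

(1) 5.8 × 0.1388 × 1.44 = 1.15926
(2) 1.114 × 1.01 × 0.8612 = 0.96897
(3) 2.71 × 0.3286 × 1.158 = 1.03121
(4) 129.7 × 0.1215 × 0.06803 = 1.07205
Highest is cycle (1) at 1.1593 (>1, arbitrage).

1.1593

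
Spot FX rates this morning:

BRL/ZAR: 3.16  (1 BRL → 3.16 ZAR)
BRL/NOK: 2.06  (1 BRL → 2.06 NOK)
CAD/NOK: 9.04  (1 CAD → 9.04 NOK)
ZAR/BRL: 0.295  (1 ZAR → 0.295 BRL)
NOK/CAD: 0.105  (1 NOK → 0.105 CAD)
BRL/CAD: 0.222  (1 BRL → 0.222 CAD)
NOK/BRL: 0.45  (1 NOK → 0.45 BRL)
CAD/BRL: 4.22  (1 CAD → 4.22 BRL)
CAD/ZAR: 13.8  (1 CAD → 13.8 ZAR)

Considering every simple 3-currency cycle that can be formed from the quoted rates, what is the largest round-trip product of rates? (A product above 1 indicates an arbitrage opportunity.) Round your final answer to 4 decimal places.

CAD→BRL→NOK→CAD: 4.22 × 2.06 × 0.105 = 0.91279
ZAR→BRL→CAD→ZAR: 0.295 × 0.222 × 13.8 = 0.90376
CAD→NOK→BRL→CAD: 9.04 × 0.45 × 0.222 = 0.90310
Maximum is CAD→BRL→NOK→CAD at 0.9128; no arbitrage — every cycle loses value.

0.9128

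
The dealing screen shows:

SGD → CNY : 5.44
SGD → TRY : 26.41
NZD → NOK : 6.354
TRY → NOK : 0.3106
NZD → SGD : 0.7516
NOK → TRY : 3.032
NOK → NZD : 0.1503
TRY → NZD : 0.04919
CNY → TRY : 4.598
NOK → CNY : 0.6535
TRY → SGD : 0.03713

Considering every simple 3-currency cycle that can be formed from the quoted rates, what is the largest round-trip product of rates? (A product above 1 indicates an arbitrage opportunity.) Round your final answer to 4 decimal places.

TRY→NZD→SGD→TRY: 0.04919 × 0.7516 × 26.41 = 0.97641
NOK→TRY→NZD→NOK: 3.032 × 0.04919 × 6.354 = 0.94766
NOK→CNY→TRY→NOK: 0.6535 × 4.598 × 0.3106 = 0.93329
TRY→SGD→CNY→TRY: 0.03713 × 5.44 × 4.598 = 0.92874
Maximum is TRY→NZD→SGD→TRY at 0.9764; no arbitrage — every cycle loses value.

0.9764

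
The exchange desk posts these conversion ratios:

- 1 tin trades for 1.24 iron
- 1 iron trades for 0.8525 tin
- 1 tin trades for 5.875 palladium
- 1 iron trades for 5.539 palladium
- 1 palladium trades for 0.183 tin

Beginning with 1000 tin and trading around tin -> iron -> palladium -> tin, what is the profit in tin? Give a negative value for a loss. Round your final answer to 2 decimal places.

256.91

1000 tin × 1.24 = 1240 iron
1240 iron × 5.539 = 6868.36 palladium
6868.36 palladium × 0.183 = 1256.90988 tin
Net change: 1256.90988 − 1000 = 256.90988 tin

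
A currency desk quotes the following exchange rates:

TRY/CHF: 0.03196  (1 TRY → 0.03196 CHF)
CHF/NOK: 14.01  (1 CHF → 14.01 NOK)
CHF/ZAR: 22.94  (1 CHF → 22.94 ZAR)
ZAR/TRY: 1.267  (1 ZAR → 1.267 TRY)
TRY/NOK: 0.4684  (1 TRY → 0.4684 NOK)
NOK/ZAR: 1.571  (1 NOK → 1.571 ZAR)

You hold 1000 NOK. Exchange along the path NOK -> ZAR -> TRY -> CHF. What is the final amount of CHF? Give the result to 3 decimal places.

1000 NOK × 1.571 = 1571 ZAR
1571 ZAR × 1.267 = 1990.457 TRY
1990.457 TRY × 0.03196 = 63.61500572 CHF

63.615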